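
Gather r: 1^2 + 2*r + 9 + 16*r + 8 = 18*r + 18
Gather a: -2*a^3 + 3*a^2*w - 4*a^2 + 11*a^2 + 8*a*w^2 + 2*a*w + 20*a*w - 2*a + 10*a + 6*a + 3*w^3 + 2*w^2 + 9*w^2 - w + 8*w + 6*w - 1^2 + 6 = -2*a^3 + a^2*(3*w + 7) + a*(8*w^2 + 22*w + 14) + 3*w^3 + 11*w^2 + 13*w + 5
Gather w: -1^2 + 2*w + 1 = 2*w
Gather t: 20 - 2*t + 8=28 - 2*t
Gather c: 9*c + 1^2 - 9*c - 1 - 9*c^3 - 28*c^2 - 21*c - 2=-9*c^3 - 28*c^2 - 21*c - 2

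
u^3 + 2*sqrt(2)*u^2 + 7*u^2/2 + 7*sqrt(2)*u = u*(u + 7/2)*(u + 2*sqrt(2))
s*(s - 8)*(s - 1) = s^3 - 9*s^2 + 8*s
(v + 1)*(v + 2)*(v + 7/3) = v^3 + 16*v^2/3 + 9*v + 14/3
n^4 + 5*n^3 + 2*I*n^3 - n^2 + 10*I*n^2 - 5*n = n*(n + 5)*(n + I)^2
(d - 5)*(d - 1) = d^2 - 6*d + 5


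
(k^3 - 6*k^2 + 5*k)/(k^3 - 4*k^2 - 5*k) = (k - 1)/(k + 1)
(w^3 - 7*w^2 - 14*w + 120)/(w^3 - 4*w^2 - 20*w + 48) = (w - 5)/(w - 2)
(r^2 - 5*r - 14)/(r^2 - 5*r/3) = 3*(r^2 - 5*r - 14)/(r*(3*r - 5))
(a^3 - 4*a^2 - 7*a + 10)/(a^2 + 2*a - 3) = (a^2 - 3*a - 10)/(a + 3)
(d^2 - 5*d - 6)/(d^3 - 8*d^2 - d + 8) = (d - 6)/(d^2 - 9*d + 8)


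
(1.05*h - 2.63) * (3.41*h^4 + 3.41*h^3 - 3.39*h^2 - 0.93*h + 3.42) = 3.5805*h^5 - 5.3878*h^4 - 12.5278*h^3 + 7.9392*h^2 + 6.0369*h - 8.9946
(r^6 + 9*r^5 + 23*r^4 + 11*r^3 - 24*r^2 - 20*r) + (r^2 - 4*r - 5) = r^6 + 9*r^5 + 23*r^4 + 11*r^3 - 23*r^2 - 24*r - 5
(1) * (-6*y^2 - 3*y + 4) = -6*y^2 - 3*y + 4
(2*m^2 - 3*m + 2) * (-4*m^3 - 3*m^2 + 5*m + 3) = -8*m^5 + 6*m^4 + 11*m^3 - 15*m^2 + m + 6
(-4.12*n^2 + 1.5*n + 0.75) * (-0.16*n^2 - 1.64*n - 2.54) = 0.6592*n^4 + 6.5168*n^3 + 7.8848*n^2 - 5.04*n - 1.905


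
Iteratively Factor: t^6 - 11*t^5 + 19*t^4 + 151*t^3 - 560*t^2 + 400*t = (t - 1)*(t^5 - 10*t^4 + 9*t^3 + 160*t^2 - 400*t) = (t - 1)*(t + 4)*(t^4 - 14*t^3 + 65*t^2 - 100*t) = t*(t - 1)*(t + 4)*(t^3 - 14*t^2 + 65*t - 100) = t*(t - 4)*(t - 1)*(t + 4)*(t^2 - 10*t + 25) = t*(t - 5)*(t - 4)*(t - 1)*(t + 4)*(t - 5)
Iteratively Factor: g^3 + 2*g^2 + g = (g + 1)*(g^2 + g) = g*(g + 1)*(g + 1)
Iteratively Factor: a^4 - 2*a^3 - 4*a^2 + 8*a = (a)*(a^3 - 2*a^2 - 4*a + 8) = a*(a - 2)*(a^2 - 4) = a*(a - 2)^2*(a + 2)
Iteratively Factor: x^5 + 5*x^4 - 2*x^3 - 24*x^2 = (x)*(x^4 + 5*x^3 - 2*x^2 - 24*x) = x*(x + 4)*(x^3 + x^2 - 6*x) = x*(x + 3)*(x + 4)*(x^2 - 2*x) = x*(x - 2)*(x + 3)*(x + 4)*(x)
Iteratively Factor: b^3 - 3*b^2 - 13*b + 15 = (b - 5)*(b^2 + 2*b - 3) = (b - 5)*(b + 3)*(b - 1)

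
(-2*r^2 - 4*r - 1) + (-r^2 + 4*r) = -3*r^2 - 1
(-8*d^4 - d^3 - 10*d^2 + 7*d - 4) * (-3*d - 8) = 24*d^5 + 67*d^4 + 38*d^3 + 59*d^2 - 44*d + 32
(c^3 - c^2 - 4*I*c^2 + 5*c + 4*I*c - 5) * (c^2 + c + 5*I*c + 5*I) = c^5 + I*c^4 + 24*c^3 + 24*I*c^2 - 25*c - 25*I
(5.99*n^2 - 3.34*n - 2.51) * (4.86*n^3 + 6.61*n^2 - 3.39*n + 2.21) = 29.1114*n^5 + 23.3615*n^4 - 54.5821*n^3 + 7.9694*n^2 + 1.1275*n - 5.5471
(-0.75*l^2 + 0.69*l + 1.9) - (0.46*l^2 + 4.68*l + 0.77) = -1.21*l^2 - 3.99*l + 1.13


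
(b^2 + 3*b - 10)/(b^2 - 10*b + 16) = (b + 5)/(b - 8)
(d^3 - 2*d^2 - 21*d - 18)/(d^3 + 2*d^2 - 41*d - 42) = (d + 3)/(d + 7)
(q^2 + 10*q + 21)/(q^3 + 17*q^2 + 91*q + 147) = 1/(q + 7)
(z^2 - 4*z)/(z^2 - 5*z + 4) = z/(z - 1)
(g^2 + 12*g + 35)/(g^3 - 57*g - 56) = (g + 5)/(g^2 - 7*g - 8)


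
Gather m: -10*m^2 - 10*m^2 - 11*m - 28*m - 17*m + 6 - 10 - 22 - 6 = -20*m^2 - 56*m - 32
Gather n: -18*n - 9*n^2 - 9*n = -9*n^2 - 27*n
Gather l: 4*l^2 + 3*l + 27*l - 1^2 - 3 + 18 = 4*l^2 + 30*l + 14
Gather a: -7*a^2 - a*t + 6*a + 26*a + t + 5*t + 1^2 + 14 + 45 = -7*a^2 + a*(32 - t) + 6*t + 60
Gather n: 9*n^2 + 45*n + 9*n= 9*n^2 + 54*n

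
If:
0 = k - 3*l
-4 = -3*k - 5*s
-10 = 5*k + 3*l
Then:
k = -5/3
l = -5/9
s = 9/5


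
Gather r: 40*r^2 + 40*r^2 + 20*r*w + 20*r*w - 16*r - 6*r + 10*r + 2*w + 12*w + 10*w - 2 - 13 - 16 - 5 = 80*r^2 + r*(40*w - 12) + 24*w - 36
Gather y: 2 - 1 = 1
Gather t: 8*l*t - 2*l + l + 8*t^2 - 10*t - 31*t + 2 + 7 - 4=-l + 8*t^2 + t*(8*l - 41) + 5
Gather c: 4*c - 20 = 4*c - 20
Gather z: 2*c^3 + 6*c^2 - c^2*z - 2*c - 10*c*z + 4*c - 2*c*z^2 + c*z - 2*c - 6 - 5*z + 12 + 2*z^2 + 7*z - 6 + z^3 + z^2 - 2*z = 2*c^3 + 6*c^2 + z^3 + z^2*(3 - 2*c) + z*(-c^2 - 9*c)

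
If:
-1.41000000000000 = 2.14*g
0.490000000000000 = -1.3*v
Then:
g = -0.66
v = -0.38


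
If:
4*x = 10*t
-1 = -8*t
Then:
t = 1/8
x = 5/16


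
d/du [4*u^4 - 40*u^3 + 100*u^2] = 8*u*(2*u^2 - 15*u + 25)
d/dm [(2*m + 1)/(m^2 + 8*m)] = 2*(-m^2 - m - 4)/(m^2*(m^2 + 16*m + 64))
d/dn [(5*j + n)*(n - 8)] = 5*j + 2*n - 8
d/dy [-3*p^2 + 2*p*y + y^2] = 2*p + 2*y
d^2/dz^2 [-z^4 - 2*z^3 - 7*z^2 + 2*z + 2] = -12*z^2 - 12*z - 14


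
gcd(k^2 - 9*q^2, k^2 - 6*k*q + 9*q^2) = -k + 3*q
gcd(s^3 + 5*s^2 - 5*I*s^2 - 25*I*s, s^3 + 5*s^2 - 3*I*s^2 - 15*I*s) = s^2 + 5*s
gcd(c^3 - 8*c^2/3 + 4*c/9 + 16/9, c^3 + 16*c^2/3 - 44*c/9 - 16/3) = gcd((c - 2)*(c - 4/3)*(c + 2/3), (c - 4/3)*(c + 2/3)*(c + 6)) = c^2 - 2*c/3 - 8/9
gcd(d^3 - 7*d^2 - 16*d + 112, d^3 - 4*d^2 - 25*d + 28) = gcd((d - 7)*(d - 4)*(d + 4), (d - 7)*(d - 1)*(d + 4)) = d^2 - 3*d - 28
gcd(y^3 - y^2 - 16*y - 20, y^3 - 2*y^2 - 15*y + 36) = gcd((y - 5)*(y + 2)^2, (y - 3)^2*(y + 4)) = 1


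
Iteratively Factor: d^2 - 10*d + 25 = (d - 5)*(d - 5)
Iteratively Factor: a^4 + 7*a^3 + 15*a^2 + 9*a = (a + 3)*(a^3 + 4*a^2 + 3*a) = a*(a + 3)*(a^2 + 4*a + 3) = a*(a + 1)*(a + 3)*(a + 3)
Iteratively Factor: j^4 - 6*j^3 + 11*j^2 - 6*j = (j - 2)*(j^3 - 4*j^2 + 3*j) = (j - 2)*(j - 1)*(j^2 - 3*j) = (j - 3)*(j - 2)*(j - 1)*(j)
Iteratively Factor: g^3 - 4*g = (g - 2)*(g^2 + 2*g) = (g - 2)*(g + 2)*(g)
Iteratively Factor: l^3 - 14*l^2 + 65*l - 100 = (l - 4)*(l^2 - 10*l + 25) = (l - 5)*(l - 4)*(l - 5)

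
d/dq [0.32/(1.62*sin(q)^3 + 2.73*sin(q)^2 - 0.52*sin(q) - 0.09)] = (-1.5552*sin(q)^2 - 1.7472*sin(q) + 0.1664)*cos(q)/(1.62*sin(q)^3 + 2.73*sin(q)^2 - 0.52*sin(q) - 0.09)^2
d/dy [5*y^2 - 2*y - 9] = 10*y - 2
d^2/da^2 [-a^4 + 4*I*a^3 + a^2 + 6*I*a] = -12*a^2 + 24*I*a + 2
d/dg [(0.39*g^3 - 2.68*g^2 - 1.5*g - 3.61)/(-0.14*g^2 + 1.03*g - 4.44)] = (-0.0546*g^4 + 0.8034*g^3 - 8.1652*g^2 + 22.7876*g + 10.3783)/(0.0196*g^4 - 0.2884*g^3 + 2.3041*g^2 - 9.1464*g + 19.7136)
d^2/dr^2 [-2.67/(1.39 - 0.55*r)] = 1.61535/(0.55*r - 1.39)^3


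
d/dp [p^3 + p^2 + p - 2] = 3*p^2 + 2*p + 1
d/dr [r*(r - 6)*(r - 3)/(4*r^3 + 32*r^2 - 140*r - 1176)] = (17*r - 21)/(4*(r^3 + 21*r^2 + 147*r + 343))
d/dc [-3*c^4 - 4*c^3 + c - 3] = -12*c^3 - 12*c^2 + 1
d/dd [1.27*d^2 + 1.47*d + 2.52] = 2.54*d + 1.47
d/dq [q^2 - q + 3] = 2*q - 1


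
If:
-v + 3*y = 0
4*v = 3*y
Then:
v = 0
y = 0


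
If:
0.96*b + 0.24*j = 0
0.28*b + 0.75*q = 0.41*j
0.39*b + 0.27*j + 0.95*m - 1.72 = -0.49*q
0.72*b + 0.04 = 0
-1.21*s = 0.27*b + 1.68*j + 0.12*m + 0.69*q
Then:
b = -0.06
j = 0.22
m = 1.70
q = 0.14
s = -0.55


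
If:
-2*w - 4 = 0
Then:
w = -2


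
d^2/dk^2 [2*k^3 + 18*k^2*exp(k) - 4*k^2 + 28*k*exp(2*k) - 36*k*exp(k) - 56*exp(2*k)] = 18*k^2*exp(k) + 112*k*exp(2*k) + 36*k*exp(k) + 12*k - 112*exp(2*k) - 36*exp(k) - 8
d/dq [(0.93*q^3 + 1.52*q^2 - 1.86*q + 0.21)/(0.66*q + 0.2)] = (1.2276*q^3 + 1.5612*q^2 + 0.608*q - 0.5106)/(0.4356*q^2 + 0.264*q + 0.04)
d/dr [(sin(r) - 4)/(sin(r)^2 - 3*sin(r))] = (-cos(r) + 8/tan(r) - 12*cos(r)/sin(r)^2)/(sin(r) - 3)^2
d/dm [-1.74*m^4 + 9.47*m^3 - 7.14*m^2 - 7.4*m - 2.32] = -6.96*m^3 + 28.41*m^2 - 14.28*m - 7.4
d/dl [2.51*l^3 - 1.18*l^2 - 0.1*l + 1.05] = 7.53*l^2 - 2.36*l - 0.1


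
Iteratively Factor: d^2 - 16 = (d - 4)*(d + 4)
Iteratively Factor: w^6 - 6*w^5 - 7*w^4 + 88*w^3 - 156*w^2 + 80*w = (w - 2)*(w^5 - 4*w^4 - 15*w^3 + 58*w^2 - 40*w) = (w - 2)*(w - 1)*(w^4 - 3*w^3 - 18*w^2 + 40*w) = w*(w - 2)*(w - 1)*(w^3 - 3*w^2 - 18*w + 40) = w*(w - 5)*(w - 2)*(w - 1)*(w^2 + 2*w - 8) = w*(w - 5)*(w - 2)^2*(w - 1)*(w + 4)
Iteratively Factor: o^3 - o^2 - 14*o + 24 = (o + 4)*(o^2 - 5*o + 6) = (o - 3)*(o + 4)*(o - 2)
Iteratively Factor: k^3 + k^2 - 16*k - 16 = (k - 4)*(k^2 + 5*k + 4) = (k - 4)*(k + 4)*(k + 1)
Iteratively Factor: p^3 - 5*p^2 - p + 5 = (p - 1)*(p^2 - 4*p - 5) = (p - 1)*(p + 1)*(p - 5)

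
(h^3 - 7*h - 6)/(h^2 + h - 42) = (h^3 - 7*h - 6)/(h^2 + h - 42)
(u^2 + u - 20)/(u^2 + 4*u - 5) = (u - 4)/(u - 1)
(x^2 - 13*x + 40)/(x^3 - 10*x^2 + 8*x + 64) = (x - 5)/(x^2 - 2*x - 8)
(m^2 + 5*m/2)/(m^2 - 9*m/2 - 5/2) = m*(2*m + 5)/(2*m^2 - 9*m - 5)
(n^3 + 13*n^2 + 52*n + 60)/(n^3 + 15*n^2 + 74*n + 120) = (n + 2)/(n + 4)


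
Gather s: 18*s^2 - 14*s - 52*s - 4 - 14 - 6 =18*s^2 - 66*s - 24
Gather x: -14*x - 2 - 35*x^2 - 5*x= -35*x^2 - 19*x - 2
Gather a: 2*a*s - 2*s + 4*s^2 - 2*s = 2*a*s + 4*s^2 - 4*s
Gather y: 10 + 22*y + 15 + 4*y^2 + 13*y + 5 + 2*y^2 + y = 6*y^2 + 36*y + 30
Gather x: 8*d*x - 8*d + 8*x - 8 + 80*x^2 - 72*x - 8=-8*d + 80*x^2 + x*(8*d - 64) - 16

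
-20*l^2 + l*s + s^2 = (-4*l + s)*(5*l + s)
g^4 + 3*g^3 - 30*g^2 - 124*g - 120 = (g - 6)*(g + 2)^2*(g + 5)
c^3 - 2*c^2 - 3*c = c*(c - 3)*(c + 1)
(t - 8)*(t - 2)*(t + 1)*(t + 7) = t^4 - 2*t^3 - 57*t^2 + 58*t + 112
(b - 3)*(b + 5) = b^2 + 2*b - 15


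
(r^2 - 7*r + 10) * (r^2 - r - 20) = r^4 - 8*r^3 - 3*r^2 + 130*r - 200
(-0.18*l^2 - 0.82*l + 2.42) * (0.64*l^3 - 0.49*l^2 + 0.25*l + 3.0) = -0.1152*l^5 - 0.4366*l^4 + 1.9056*l^3 - 1.9308*l^2 - 1.855*l + 7.26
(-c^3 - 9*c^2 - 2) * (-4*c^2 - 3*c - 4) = 4*c^5 + 39*c^4 + 31*c^3 + 44*c^2 + 6*c + 8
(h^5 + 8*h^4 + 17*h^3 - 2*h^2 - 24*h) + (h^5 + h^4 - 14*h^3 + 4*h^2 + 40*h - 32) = 2*h^5 + 9*h^4 + 3*h^3 + 2*h^2 + 16*h - 32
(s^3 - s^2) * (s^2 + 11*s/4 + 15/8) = s^5 + 7*s^4/4 - 7*s^3/8 - 15*s^2/8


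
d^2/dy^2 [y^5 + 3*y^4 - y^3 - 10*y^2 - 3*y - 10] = 20*y^3 + 36*y^2 - 6*y - 20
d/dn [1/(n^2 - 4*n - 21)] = 2*(2 - n)/(-n^2 + 4*n + 21)^2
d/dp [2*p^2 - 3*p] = 4*p - 3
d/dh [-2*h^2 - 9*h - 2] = -4*h - 9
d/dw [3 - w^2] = -2*w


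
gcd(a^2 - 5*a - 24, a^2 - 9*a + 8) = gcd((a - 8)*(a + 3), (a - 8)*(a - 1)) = a - 8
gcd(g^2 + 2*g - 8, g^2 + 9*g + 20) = g + 4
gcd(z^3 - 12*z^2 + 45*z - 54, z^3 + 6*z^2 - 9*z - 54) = z - 3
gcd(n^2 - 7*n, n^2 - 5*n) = n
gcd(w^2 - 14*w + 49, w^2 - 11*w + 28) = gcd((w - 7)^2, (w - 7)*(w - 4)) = w - 7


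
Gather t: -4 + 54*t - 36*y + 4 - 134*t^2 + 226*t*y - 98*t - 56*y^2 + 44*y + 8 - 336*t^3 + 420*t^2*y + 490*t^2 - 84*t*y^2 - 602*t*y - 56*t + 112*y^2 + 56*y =-336*t^3 + t^2*(420*y + 356) + t*(-84*y^2 - 376*y - 100) + 56*y^2 + 64*y + 8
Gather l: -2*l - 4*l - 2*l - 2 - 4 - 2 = -8*l - 8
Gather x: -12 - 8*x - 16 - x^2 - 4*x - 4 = -x^2 - 12*x - 32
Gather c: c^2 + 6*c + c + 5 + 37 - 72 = c^2 + 7*c - 30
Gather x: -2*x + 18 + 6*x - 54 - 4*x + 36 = 0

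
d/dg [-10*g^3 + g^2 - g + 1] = -30*g^2 + 2*g - 1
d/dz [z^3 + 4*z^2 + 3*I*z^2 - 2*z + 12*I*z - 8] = 3*z^2 + z*(8 + 6*I) - 2 + 12*I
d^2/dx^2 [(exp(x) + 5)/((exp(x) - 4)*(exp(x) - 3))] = (exp(4*x) + 27*exp(3*x) - 177*exp(2*x) + 89*exp(x) + 564)*exp(x)/(exp(6*x) - 21*exp(5*x) + 183*exp(4*x) - 847*exp(3*x) + 2196*exp(2*x) - 3024*exp(x) + 1728)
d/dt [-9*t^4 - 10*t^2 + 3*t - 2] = -36*t^3 - 20*t + 3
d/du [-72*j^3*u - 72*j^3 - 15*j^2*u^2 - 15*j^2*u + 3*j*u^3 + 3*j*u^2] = 3*j*(-24*j^2 - 10*j*u - 5*j + 3*u^2 + 2*u)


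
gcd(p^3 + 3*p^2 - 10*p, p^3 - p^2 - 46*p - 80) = p + 5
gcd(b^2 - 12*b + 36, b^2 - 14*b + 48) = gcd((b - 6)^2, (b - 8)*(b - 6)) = b - 6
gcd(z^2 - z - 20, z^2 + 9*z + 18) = 1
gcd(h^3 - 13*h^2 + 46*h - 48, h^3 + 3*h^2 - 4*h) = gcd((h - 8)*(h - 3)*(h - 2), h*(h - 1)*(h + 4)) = 1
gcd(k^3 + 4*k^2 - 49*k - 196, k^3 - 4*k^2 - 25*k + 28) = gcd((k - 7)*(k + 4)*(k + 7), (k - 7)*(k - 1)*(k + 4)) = k^2 - 3*k - 28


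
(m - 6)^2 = m^2 - 12*m + 36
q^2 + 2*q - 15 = (q - 3)*(q + 5)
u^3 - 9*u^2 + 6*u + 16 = (u - 8)*(u - 2)*(u + 1)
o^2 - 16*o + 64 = (o - 8)^2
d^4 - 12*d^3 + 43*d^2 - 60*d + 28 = (d - 7)*(d - 2)^2*(d - 1)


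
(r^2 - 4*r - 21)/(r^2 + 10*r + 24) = (r^2 - 4*r - 21)/(r^2 + 10*r + 24)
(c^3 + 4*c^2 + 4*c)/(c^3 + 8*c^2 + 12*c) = (c + 2)/(c + 6)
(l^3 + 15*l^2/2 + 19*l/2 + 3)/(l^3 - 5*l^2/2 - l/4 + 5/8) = 4*(l^2 + 7*l + 6)/(4*l^2 - 12*l + 5)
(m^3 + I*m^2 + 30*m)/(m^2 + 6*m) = (m^2 + I*m + 30)/(m + 6)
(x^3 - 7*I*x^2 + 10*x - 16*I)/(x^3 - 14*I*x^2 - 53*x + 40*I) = (x + 2*I)/(x - 5*I)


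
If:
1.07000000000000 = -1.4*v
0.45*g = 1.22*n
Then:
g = 2.71111111111111*n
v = -0.76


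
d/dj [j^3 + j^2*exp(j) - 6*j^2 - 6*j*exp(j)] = j^2*exp(j) + 3*j^2 - 4*j*exp(j) - 12*j - 6*exp(j)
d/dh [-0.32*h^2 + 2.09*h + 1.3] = 2.09 - 0.64*h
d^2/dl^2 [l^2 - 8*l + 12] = 2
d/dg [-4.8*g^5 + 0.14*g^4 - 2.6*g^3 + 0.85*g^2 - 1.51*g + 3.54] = -24.0*g^4 + 0.56*g^3 - 7.8*g^2 + 1.7*g - 1.51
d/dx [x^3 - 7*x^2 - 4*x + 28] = 3*x^2 - 14*x - 4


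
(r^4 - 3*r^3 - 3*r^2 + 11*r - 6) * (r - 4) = r^5 - 7*r^4 + 9*r^3 + 23*r^2 - 50*r + 24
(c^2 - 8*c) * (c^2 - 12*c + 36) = c^4 - 20*c^3 + 132*c^2 - 288*c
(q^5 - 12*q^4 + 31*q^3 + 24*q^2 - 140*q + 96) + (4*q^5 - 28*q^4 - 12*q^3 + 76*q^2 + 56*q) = 5*q^5 - 40*q^4 + 19*q^3 + 100*q^2 - 84*q + 96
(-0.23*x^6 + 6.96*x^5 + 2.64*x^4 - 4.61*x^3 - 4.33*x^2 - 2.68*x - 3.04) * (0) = 0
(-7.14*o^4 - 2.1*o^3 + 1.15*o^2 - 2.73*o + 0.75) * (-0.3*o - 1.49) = 2.142*o^5 + 11.2686*o^4 + 2.784*o^3 - 0.8945*o^2 + 3.8427*o - 1.1175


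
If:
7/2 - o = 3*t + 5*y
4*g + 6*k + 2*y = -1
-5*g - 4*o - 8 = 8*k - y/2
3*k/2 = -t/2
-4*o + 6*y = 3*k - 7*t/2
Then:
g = -10107/3032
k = 435/379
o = 321/1516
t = -1305/379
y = 4129/1516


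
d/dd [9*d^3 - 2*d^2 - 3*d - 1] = 27*d^2 - 4*d - 3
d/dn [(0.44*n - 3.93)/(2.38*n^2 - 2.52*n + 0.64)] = (-1.0472*n^2 + 18.7068*n - 9.622)/(5.6644*n^4 - 11.9952*n^3 + 9.3968*n^2 - 3.2256*n + 0.4096)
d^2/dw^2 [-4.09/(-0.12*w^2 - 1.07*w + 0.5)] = (-0.117792*w^2 - 1.050312*w + 4.09*(0.24*w + 1.07)*(0.48*w + 2.14) + 0.4908)/(0.12*w^2 + 1.07*w - 0.5)^3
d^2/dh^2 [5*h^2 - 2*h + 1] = 10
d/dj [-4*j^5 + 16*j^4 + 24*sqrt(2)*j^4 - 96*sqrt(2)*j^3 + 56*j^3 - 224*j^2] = 4*j*(-5*j^3 + 16*j^2 + 24*sqrt(2)*j^2 - 72*sqrt(2)*j + 42*j - 112)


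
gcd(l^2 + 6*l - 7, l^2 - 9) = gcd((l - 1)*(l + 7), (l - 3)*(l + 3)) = 1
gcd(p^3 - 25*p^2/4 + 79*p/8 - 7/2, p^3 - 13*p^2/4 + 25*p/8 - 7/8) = p^2 - 9*p/4 + 7/8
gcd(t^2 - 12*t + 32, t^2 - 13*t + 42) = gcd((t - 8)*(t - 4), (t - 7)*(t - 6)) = 1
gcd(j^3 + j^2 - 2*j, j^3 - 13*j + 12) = j - 1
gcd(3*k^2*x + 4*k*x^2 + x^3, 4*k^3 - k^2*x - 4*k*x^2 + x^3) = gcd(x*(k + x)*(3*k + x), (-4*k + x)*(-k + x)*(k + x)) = k + x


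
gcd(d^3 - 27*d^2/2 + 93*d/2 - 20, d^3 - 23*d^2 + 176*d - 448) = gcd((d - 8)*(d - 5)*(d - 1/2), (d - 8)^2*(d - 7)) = d - 8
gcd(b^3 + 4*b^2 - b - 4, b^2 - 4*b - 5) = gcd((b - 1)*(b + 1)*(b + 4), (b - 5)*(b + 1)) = b + 1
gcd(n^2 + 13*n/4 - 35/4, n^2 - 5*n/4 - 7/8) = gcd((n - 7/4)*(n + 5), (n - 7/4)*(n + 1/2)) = n - 7/4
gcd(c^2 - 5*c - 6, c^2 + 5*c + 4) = c + 1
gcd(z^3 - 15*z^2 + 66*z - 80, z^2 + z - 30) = z - 5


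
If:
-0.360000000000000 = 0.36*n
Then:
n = -1.00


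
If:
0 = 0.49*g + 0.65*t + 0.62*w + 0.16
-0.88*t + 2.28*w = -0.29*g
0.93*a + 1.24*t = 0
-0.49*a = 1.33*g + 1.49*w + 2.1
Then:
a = -0.87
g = -1.80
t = 0.65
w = 0.48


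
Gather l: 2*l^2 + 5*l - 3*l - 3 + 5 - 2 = 2*l^2 + 2*l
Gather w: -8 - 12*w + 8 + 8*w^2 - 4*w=8*w^2 - 16*w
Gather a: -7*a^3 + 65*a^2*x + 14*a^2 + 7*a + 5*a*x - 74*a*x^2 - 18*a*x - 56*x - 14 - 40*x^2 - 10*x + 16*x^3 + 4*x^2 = -7*a^3 + a^2*(65*x + 14) + a*(-74*x^2 - 13*x + 7) + 16*x^3 - 36*x^2 - 66*x - 14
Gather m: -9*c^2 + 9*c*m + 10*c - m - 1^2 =-9*c^2 + 10*c + m*(9*c - 1) - 1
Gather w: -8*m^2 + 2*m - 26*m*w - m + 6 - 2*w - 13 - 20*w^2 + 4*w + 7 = -8*m^2 + m - 20*w^2 + w*(2 - 26*m)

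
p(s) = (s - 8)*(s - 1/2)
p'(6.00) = 3.50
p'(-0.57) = -9.64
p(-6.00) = 91.00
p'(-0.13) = -8.76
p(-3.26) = 42.34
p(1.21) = -4.82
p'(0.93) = -6.64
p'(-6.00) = -20.50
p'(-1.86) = -12.22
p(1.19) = -4.70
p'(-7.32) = -23.14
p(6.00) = -11.00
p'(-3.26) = -15.02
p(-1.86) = 23.27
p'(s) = 2*s - 17/2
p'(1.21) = -6.08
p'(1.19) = -6.12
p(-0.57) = 9.17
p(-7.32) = 119.80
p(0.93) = -3.04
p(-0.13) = 5.12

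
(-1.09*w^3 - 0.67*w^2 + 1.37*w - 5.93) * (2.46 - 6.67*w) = 7.2703*w^4 + 1.7875*w^3 - 10.7861*w^2 + 42.9233*w - 14.5878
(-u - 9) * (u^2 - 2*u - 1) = -u^3 - 7*u^2 + 19*u + 9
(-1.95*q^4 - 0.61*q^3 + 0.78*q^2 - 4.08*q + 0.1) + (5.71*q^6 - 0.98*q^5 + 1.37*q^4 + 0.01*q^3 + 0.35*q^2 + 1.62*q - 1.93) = 5.71*q^6 - 0.98*q^5 - 0.58*q^4 - 0.6*q^3 + 1.13*q^2 - 2.46*q - 1.83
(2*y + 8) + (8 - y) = y + 16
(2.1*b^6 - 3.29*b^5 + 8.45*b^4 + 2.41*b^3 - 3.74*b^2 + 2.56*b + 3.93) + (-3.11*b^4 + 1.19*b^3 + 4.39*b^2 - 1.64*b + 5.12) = 2.1*b^6 - 3.29*b^5 + 5.34*b^4 + 3.6*b^3 + 0.649999999999999*b^2 + 0.92*b + 9.05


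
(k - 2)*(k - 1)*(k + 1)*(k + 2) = k^4 - 5*k^2 + 4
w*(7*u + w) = 7*u*w + w^2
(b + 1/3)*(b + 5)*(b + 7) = b^3 + 37*b^2/3 + 39*b + 35/3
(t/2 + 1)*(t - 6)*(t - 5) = t^3/2 - 9*t^2/2 + 4*t + 30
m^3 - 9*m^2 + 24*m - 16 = (m - 4)^2*(m - 1)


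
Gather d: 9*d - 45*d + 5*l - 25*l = -36*d - 20*l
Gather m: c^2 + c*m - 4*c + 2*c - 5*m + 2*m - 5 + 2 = c^2 - 2*c + m*(c - 3) - 3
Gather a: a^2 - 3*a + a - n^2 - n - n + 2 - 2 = a^2 - 2*a - n^2 - 2*n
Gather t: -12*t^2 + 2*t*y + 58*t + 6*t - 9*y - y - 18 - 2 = -12*t^2 + t*(2*y + 64) - 10*y - 20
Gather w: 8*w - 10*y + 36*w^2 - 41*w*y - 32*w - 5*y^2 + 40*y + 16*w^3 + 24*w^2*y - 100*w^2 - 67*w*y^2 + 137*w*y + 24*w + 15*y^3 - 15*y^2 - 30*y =16*w^3 + w^2*(24*y - 64) + w*(-67*y^2 + 96*y) + 15*y^3 - 20*y^2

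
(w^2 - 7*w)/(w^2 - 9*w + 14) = w/(w - 2)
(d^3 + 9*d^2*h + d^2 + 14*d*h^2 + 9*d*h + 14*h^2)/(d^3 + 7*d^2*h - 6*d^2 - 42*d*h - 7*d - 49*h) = (d + 2*h)/(d - 7)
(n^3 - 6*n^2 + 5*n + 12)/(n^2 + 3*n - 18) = (n^2 - 3*n - 4)/(n + 6)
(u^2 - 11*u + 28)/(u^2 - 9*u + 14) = (u - 4)/(u - 2)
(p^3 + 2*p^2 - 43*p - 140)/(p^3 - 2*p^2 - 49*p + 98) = (p^2 + 9*p + 20)/(p^2 + 5*p - 14)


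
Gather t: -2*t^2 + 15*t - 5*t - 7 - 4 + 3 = -2*t^2 + 10*t - 8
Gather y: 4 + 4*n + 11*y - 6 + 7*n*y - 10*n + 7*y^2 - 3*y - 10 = -6*n + 7*y^2 + y*(7*n + 8) - 12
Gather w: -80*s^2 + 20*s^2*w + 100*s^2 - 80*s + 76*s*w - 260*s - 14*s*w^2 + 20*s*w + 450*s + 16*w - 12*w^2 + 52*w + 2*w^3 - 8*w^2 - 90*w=20*s^2 + 110*s + 2*w^3 + w^2*(-14*s - 20) + w*(20*s^2 + 96*s - 22)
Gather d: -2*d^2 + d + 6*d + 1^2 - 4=-2*d^2 + 7*d - 3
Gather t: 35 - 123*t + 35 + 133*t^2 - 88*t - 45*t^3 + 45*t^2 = -45*t^3 + 178*t^2 - 211*t + 70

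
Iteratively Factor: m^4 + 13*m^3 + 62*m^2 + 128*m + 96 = (m + 4)*(m^3 + 9*m^2 + 26*m + 24) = (m + 3)*(m + 4)*(m^2 + 6*m + 8) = (m + 2)*(m + 3)*(m + 4)*(m + 4)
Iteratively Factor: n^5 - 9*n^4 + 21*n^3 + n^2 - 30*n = (n - 2)*(n^4 - 7*n^3 + 7*n^2 + 15*n) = (n - 3)*(n - 2)*(n^3 - 4*n^2 - 5*n) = n*(n - 3)*(n - 2)*(n^2 - 4*n - 5) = n*(n - 5)*(n - 3)*(n - 2)*(n + 1)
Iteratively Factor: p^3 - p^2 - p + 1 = (p - 1)*(p^2 - 1) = (p - 1)^2*(p + 1)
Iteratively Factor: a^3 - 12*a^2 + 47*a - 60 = (a - 4)*(a^2 - 8*a + 15) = (a - 5)*(a - 4)*(a - 3)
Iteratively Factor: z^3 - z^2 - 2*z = (z + 1)*(z^2 - 2*z) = z*(z + 1)*(z - 2)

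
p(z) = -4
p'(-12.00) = 0.00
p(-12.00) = -4.00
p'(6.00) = 0.00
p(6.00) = -4.00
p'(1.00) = 0.00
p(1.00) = -4.00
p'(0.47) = 0.00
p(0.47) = -4.00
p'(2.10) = 0.00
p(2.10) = -4.00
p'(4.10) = 0.00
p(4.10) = -4.00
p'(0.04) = 0.00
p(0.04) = -4.00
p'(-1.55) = 0.00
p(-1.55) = -4.00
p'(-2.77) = 0.00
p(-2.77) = -4.00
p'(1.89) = 0.00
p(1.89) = -4.00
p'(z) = 0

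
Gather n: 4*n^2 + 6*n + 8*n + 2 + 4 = 4*n^2 + 14*n + 6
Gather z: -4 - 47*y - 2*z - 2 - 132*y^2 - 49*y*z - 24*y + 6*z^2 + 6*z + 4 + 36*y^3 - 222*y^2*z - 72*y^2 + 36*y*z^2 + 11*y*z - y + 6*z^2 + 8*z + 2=36*y^3 - 204*y^2 - 72*y + z^2*(36*y + 12) + z*(-222*y^2 - 38*y + 12)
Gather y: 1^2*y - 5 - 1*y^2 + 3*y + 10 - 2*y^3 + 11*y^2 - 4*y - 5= -2*y^3 + 10*y^2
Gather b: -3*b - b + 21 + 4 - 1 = 24 - 4*b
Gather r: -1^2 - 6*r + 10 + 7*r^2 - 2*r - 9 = 7*r^2 - 8*r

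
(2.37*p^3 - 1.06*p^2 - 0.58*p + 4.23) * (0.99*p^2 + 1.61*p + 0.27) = 2.3463*p^5 + 2.7663*p^4 - 1.6409*p^3 + 2.9677*p^2 + 6.6537*p + 1.1421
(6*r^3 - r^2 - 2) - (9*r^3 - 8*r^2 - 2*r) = -3*r^3 + 7*r^2 + 2*r - 2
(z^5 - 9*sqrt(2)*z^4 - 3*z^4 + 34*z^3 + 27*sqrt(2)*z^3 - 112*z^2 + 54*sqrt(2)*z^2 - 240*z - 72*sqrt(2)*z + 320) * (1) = z^5 - 9*sqrt(2)*z^4 - 3*z^4 + 34*z^3 + 27*sqrt(2)*z^3 - 112*z^2 + 54*sqrt(2)*z^2 - 240*z - 72*sqrt(2)*z + 320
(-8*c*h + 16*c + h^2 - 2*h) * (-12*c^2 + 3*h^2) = 96*c^3*h - 192*c^3 - 12*c^2*h^2 + 24*c^2*h - 24*c*h^3 + 48*c*h^2 + 3*h^4 - 6*h^3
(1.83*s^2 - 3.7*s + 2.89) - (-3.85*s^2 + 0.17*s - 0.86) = 5.68*s^2 - 3.87*s + 3.75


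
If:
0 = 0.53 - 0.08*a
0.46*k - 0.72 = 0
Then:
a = 6.62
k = 1.57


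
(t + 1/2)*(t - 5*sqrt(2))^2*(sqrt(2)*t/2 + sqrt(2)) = sqrt(2)*t^4/2 - 10*t^3 + 5*sqrt(2)*t^3/4 - 25*t^2 + 51*sqrt(2)*t^2/2 - 10*t + 125*sqrt(2)*t/2 + 25*sqrt(2)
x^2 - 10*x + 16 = (x - 8)*(x - 2)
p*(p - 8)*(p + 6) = p^3 - 2*p^2 - 48*p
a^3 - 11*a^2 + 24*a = a*(a - 8)*(a - 3)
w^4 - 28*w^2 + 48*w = w*(w - 4)*(w - 2)*(w + 6)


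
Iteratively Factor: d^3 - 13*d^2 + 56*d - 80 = (d - 4)*(d^2 - 9*d + 20) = (d - 5)*(d - 4)*(d - 4)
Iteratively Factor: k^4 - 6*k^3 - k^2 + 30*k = (k)*(k^3 - 6*k^2 - k + 30) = k*(k + 2)*(k^2 - 8*k + 15) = k*(k - 3)*(k + 2)*(k - 5)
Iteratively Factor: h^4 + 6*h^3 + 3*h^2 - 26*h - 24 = (h + 4)*(h^3 + 2*h^2 - 5*h - 6) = (h + 1)*(h + 4)*(h^2 + h - 6) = (h + 1)*(h + 3)*(h + 4)*(h - 2)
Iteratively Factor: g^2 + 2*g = (g)*(g + 2)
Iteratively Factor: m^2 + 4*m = (m)*(m + 4)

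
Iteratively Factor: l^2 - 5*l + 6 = (l - 3)*(l - 2)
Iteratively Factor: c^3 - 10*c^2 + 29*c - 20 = (c - 5)*(c^2 - 5*c + 4) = (c - 5)*(c - 1)*(c - 4)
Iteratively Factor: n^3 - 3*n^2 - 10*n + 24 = (n - 2)*(n^2 - n - 12) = (n - 2)*(n + 3)*(n - 4)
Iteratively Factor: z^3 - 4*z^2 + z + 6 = (z - 3)*(z^2 - z - 2) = (z - 3)*(z - 2)*(z + 1)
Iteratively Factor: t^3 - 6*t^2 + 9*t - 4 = (t - 4)*(t^2 - 2*t + 1) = (t - 4)*(t - 1)*(t - 1)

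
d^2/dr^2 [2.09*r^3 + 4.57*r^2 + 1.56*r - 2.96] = 12.54*r + 9.14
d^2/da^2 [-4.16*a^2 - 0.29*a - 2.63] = -8.32000000000000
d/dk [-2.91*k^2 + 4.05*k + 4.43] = 4.05 - 5.82*k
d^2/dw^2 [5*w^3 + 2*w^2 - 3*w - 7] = 30*w + 4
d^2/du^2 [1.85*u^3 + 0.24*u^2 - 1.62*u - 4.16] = 11.1*u + 0.48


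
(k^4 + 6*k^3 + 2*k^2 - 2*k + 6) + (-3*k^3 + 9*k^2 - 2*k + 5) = k^4 + 3*k^3 + 11*k^2 - 4*k + 11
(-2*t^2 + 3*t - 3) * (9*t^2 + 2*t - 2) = -18*t^4 + 23*t^3 - 17*t^2 - 12*t + 6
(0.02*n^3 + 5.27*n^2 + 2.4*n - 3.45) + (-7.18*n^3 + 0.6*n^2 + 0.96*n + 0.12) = -7.16*n^3 + 5.87*n^2 + 3.36*n - 3.33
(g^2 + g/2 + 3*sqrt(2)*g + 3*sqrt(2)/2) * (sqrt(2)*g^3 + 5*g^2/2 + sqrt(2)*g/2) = sqrt(2)*g^5 + sqrt(2)*g^4/2 + 17*g^4/2 + 17*g^3/4 + 8*sqrt(2)*g^3 + 3*g^2 + 4*sqrt(2)*g^2 + 3*g/2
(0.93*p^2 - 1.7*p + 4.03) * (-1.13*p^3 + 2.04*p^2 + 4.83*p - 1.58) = -1.0509*p^5 + 3.8182*p^4 - 3.53*p^3 - 1.4592*p^2 + 22.1509*p - 6.3674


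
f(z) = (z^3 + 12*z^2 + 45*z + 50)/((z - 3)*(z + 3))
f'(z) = (3*z^2 + 24*z + 45)/((z - 3)*(z + 3)) - (z^3 + 12*z^2 + 45*z + 50)/((z - 3)*(z + 3)^2) - (z^3 + 12*z^2 + 45*z + 50)/((z - 3)^2*(z + 3))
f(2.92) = -651.63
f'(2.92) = -8332.35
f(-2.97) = 22.32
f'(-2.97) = -741.24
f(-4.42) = -0.08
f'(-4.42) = -0.30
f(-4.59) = -0.04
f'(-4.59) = -0.19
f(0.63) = -9.69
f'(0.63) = -8.55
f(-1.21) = -1.51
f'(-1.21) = -2.22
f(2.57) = -109.34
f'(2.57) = -287.47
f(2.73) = -182.68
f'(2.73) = -730.62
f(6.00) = 35.85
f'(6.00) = -4.93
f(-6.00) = -0.15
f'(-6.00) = 0.27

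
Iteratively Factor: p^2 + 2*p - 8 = (p - 2)*(p + 4)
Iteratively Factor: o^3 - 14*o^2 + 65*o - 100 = (o - 5)*(o^2 - 9*o + 20) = (o - 5)*(o - 4)*(o - 5)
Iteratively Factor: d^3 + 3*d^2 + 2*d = (d + 1)*(d^2 + 2*d) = (d + 1)*(d + 2)*(d)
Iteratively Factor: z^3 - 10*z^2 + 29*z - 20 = (z - 1)*(z^2 - 9*z + 20) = (z - 5)*(z - 1)*(z - 4)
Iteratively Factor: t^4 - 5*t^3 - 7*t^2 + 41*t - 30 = (t - 2)*(t^3 - 3*t^2 - 13*t + 15) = (t - 2)*(t + 3)*(t^2 - 6*t + 5) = (t - 2)*(t - 1)*(t + 3)*(t - 5)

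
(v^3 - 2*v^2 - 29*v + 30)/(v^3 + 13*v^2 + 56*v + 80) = (v^2 - 7*v + 6)/(v^2 + 8*v + 16)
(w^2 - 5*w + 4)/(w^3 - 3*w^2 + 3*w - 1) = (w - 4)/(w^2 - 2*w + 1)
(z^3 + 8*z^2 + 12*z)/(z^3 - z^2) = (z^2 + 8*z + 12)/(z*(z - 1))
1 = 1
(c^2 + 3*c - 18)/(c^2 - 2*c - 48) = (c - 3)/(c - 8)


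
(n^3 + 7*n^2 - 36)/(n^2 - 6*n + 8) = (n^2 + 9*n + 18)/(n - 4)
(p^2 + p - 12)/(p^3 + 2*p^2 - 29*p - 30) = (p^2 + p - 12)/(p^3 + 2*p^2 - 29*p - 30)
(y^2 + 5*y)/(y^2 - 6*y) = (y + 5)/(y - 6)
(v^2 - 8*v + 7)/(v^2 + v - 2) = (v - 7)/(v + 2)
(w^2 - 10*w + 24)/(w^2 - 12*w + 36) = (w - 4)/(w - 6)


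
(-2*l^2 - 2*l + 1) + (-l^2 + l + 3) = -3*l^2 - l + 4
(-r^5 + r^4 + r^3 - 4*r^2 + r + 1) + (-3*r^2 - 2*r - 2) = -r^5 + r^4 + r^3 - 7*r^2 - r - 1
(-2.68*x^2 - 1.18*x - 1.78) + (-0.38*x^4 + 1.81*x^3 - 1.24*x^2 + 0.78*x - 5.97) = -0.38*x^4 + 1.81*x^3 - 3.92*x^2 - 0.4*x - 7.75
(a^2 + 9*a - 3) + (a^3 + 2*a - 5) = a^3 + a^2 + 11*a - 8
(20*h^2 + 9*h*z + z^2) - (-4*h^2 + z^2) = 24*h^2 + 9*h*z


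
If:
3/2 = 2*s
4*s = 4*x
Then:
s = 3/4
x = 3/4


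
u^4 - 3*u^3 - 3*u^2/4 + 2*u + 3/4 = (u - 3)*(u - 1)*(u + 1/2)^2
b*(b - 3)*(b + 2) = b^3 - b^2 - 6*b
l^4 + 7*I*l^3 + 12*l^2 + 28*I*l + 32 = (l - 2*I)*(l - I)*(l + 2*I)*(l + 8*I)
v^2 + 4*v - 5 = (v - 1)*(v + 5)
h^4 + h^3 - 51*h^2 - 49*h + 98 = (h - 7)*(h - 1)*(h + 2)*(h + 7)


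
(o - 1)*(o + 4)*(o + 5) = o^3 + 8*o^2 + 11*o - 20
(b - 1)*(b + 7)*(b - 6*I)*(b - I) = b^4 + 6*b^3 - 7*I*b^3 - 13*b^2 - 42*I*b^2 - 36*b + 49*I*b + 42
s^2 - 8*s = s*(s - 8)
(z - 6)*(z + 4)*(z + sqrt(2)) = z^3 - 2*z^2 + sqrt(2)*z^2 - 24*z - 2*sqrt(2)*z - 24*sqrt(2)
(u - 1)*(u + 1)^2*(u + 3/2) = u^4 + 5*u^3/2 + u^2/2 - 5*u/2 - 3/2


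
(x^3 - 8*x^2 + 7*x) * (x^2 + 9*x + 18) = x^5 + x^4 - 47*x^3 - 81*x^2 + 126*x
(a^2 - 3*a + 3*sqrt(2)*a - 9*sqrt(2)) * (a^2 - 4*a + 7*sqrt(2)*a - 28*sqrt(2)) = a^4 - 7*a^3 + 10*sqrt(2)*a^3 - 70*sqrt(2)*a^2 + 54*a^2 - 294*a + 120*sqrt(2)*a + 504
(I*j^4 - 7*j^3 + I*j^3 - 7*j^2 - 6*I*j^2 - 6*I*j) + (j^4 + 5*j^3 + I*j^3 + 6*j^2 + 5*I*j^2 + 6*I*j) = j^4 + I*j^4 - 2*j^3 + 2*I*j^3 - j^2 - I*j^2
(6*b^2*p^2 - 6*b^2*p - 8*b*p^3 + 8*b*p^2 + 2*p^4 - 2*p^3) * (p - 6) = 6*b^2*p^3 - 42*b^2*p^2 + 36*b^2*p - 8*b*p^4 + 56*b*p^3 - 48*b*p^2 + 2*p^5 - 14*p^4 + 12*p^3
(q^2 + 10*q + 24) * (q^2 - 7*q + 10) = q^4 + 3*q^3 - 36*q^2 - 68*q + 240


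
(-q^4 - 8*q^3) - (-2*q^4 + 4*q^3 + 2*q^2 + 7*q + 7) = q^4 - 12*q^3 - 2*q^2 - 7*q - 7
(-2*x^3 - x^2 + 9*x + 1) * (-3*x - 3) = 6*x^4 + 9*x^3 - 24*x^2 - 30*x - 3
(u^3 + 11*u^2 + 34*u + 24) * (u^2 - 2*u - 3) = u^5 + 9*u^4 + 9*u^3 - 77*u^2 - 150*u - 72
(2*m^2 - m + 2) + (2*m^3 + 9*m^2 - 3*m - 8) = 2*m^3 + 11*m^2 - 4*m - 6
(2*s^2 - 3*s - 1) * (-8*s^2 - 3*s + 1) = -16*s^4 + 18*s^3 + 19*s^2 - 1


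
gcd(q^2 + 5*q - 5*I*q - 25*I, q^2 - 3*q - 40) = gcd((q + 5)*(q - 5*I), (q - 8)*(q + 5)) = q + 5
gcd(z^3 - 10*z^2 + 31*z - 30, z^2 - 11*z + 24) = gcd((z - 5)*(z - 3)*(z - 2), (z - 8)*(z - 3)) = z - 3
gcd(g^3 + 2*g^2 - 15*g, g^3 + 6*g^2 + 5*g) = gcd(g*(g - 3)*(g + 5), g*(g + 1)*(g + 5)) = g^2 + 5*g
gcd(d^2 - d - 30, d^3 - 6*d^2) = d - 6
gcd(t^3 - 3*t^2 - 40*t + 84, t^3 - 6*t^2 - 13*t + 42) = t^2 - 9*t + 14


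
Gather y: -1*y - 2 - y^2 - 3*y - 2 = -y^2 - 4*y - 4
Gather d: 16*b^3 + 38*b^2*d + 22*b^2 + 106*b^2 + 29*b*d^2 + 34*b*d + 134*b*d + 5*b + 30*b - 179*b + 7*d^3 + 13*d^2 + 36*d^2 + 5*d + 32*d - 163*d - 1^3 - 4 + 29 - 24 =16*b^3 + 128*b^2 - 144*b + 7*d^3 + d^2*(29*b + 49) + d*(38*b^2 + 168*b - 126)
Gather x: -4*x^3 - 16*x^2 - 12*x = -4*x^3 - 16*x^2 - 12*x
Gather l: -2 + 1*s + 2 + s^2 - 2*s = s^2 - s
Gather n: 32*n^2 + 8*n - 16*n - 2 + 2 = 32*n^2 - 8*n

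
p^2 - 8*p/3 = p*(p - 8/3)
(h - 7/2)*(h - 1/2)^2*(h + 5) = h^4 + h^3/2 - 75*h^2/4 + 143*h/8 - 35/8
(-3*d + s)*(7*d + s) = -21*d^2 + 4*d*s + s^2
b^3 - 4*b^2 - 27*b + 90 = (b - 6)*(b - 3)*(b + 5)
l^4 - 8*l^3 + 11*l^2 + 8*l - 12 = (l - 6)*(l - 2)*(l - 1)*(l + 1)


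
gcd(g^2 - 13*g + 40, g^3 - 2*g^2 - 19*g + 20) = g - 5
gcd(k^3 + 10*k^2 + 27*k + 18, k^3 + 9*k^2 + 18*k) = k^2 + 9*k + 18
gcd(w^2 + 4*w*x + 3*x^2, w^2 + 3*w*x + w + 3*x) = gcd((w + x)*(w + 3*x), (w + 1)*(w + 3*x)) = w + 3*x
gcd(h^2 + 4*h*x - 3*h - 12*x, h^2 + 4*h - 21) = h - 3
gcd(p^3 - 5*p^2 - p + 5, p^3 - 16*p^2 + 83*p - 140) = p - 5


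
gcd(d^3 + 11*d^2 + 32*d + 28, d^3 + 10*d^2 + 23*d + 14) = d^2 + 9*d + 14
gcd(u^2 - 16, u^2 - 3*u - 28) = u + 4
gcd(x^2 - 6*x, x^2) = x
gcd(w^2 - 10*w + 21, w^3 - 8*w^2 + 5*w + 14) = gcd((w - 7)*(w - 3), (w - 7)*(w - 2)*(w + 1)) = w - 7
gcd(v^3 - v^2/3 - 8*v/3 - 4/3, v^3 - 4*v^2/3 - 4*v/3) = v^2 - 4*v/3 - 4/3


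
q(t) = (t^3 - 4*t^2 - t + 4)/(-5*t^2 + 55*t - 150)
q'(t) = (10*t - 55)*(t^3 - 4*t^2 - t + 4)/(-5*t^2 + 55*t - 150)^2 + (3*t^2 - 8*t - 1)/(-5*t^2 + 55*t - 150) = (-t^4 + 22*t^3 - 135*t^2 + 248*t - 14)/(5*(t^4 - 22*t^3 + 181*t^2 - 660*t + 900))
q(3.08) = 0.28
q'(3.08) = 0.14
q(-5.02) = 0.40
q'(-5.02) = -0.13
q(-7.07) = 0.69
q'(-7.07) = -0.15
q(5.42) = 33.08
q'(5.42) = 14.21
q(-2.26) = 0.09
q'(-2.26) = -0.09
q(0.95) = -0.00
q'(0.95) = 0.06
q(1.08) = 0.01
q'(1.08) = 0.07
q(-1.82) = 0.05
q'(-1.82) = -0.07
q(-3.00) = 0.16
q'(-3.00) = -0.10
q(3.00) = 0.27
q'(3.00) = 0.16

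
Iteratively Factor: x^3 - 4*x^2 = (x)*(x^2 - 4*x) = x^2*(x - 4)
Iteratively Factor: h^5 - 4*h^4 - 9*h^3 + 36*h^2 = (h - 4)*(h^4 - 9*h^2) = (h - 4)*(h - 3)*(h^3 + 3*h^2) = h*(h - 4)*(h - 3)*(h^2 + 3*h) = h^2*(h - 4)*(h - 3)*(h + 3)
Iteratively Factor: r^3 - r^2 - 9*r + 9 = (r - 1)*(r^2 - 9) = (r - 3)*(r - 1)*(r + 3)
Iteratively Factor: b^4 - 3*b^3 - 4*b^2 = (b)*(b^3 - 3*b^2 - 4*b) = b^2*(b^2 - 3*b - 4) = b^2*(b + 1)*(b - 4)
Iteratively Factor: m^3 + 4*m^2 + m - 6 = (m + 2)*(m^2 + 2*m - 3) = (m + 2)*(m + 3)*(m - 1)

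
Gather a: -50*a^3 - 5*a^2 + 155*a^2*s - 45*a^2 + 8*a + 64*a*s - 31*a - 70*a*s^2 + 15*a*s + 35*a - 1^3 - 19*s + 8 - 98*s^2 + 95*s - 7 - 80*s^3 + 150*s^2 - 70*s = -50*a^3 + a^2*(155*s - 50) + a*(-70*s^2 + 79*s + 12) - 80*s^3 + 52*s^2 + 6*s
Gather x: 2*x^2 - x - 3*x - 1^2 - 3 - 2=2*x^2 - 4*x - 6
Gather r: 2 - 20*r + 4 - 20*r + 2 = 8 - 40*r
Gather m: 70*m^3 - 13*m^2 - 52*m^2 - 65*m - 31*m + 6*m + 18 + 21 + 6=70*m^3 - 65*m^2 - 90*m + 45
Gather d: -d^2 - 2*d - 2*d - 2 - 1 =-d^2 - 4*d - 3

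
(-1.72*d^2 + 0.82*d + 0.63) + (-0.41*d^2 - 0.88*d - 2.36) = -2.13*d^2 - 0.0600000000000001*d - 1.73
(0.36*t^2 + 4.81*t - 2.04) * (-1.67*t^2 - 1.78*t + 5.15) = -0.6012*t^4 - 8.6735*t^3 - 3.301*t^2 + 28.4027*t - 10.506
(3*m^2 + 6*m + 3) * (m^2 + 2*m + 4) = 3*m^4 + 12*m^3 + 27*m^2 + 30*m + 12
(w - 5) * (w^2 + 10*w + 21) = w^3 + 5*w^2 - 29*w - 105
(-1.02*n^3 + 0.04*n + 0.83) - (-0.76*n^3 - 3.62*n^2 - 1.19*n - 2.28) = -0.26*n^3 + 3.62*n^2 + 1.23*n + 3.11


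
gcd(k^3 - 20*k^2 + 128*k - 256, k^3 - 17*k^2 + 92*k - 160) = k^2 - 12*k + 32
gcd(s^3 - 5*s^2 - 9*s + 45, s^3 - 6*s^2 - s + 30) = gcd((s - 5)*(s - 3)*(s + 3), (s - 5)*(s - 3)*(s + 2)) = s^2 - 8*s + 15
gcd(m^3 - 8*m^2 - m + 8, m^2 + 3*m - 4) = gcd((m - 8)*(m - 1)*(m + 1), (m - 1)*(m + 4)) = m - 1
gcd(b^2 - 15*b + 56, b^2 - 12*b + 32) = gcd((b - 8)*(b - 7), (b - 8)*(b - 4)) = b - 8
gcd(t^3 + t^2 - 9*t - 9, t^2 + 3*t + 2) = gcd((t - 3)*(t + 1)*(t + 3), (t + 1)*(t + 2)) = t + 1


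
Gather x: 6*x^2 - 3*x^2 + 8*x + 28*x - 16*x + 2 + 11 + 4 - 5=3*x^2 + 20*x + 12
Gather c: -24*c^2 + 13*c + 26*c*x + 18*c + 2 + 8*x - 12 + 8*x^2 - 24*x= -24*c^2 + c*(26*x + 31) + 8*x^2 - 16*x - 10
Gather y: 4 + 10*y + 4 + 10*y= 20*y + 8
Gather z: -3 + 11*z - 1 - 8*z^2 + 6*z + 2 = -8*z^2 + 17*z - 2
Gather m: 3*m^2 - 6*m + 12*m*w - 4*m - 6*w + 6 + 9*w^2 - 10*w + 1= 3*m^2 + m*(12*w - 10) + 9*w^2 - 16*w + 7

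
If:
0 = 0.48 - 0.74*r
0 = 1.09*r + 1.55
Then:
No Solution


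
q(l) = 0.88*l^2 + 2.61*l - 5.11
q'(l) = 1.76*l + 2.61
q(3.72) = 16.78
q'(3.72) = 9.16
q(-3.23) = -4.36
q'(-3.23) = -3.07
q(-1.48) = -7.05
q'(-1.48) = 0.01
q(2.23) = 5.09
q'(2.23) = 6.53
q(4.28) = 22.18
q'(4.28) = 10.14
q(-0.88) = -6.73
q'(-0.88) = 1.06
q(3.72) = 16.78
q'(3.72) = 9.16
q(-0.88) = -6.73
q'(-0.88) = 1.06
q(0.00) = -5.11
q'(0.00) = 2.61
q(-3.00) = -5.02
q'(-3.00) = -2.67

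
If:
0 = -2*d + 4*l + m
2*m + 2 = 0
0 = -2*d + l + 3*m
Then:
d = -11/6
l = -2/3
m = -1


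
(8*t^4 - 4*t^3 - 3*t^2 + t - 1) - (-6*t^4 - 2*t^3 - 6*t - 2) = 14*t^4 - 2*t^3 - 3*t^2 + 7*t + 1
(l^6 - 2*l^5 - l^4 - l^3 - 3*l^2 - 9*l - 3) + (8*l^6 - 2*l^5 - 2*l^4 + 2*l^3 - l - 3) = 9*l^6 - 4*l^5 - 3*l^4 + l^3 - 3*l^2 - 10*l - 6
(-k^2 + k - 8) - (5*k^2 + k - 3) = -6*k^2 - 5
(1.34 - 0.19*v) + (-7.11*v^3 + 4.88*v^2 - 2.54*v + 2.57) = -7.11*v^3 + 4.88*v^2 - 2.73*v + 3.91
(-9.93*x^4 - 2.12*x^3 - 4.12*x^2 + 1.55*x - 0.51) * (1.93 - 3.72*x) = 36.9396*x^5 - 11.2785*x^4 + 11.2348*x^3 - 13.7176*x^2 + 4.8887*x - 0.9843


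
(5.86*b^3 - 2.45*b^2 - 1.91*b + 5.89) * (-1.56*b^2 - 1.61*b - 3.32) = -9.1416*b^5 - 5.6126*b^4 - 12.5311*b^3 + 2.0207*b^2 - 3.1417*b - 19.5548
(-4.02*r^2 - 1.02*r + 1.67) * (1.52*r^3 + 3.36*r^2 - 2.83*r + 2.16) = -6.1104*r^5 - 15.0576*r^4 + 10.4878*r^3 - 0.1854*r^2 - 6.9293*r + 3.6072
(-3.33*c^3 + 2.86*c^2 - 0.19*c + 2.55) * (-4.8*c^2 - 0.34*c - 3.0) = 15.984*c^5 - 12.5958*c^4 + 9.9296*c^3 - 20.7554*c^2 - 0.297*c - 7.65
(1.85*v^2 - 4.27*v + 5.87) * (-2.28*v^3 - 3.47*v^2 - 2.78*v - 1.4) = -4.218*v^5 + 3.3161*v^4 - 3.7097*v^3 - 11.0883*v^2 - 10.3406*v - 8.218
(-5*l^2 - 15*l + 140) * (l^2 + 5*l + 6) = -5*l^4 - 40*l^3 + 35*l^2 + 610*l + 840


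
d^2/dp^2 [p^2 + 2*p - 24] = 2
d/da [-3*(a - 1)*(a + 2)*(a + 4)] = -9*a^2 - 30*a - 6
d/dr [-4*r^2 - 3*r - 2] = -8*r - 3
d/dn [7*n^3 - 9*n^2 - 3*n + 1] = 21*n^2 - 18*n - 3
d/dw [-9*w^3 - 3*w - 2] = -27*w^2 - 3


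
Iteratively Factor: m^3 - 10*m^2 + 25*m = (m - 5)*(m^2 - 5*m) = (m - 5)^2*(m)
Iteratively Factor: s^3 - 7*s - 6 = (s + 1)*(s^2 - s - 6) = (s - 3)*(s + 1)*(s + 2)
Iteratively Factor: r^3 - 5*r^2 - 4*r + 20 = (r - 5)*(r^2 - 4) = (r - 5)*(r - 2)*(r + 2)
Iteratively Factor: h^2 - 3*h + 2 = (h - 2)*(h - 1)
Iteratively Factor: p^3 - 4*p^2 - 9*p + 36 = (p + 3)*(p^2 - 7*p + 12) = (p - 4)*(p + 3)*(p - 3)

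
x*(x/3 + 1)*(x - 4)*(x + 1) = x^4/3 - 13*x^2/3 - 4*x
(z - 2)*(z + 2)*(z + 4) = z^3 + 4*z^2 - 4*z - 16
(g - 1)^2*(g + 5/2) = g^3 + g^2/2 - 4*g + 5/2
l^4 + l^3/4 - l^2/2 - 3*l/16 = l*(l - 3/4)*(l + 1/2)^2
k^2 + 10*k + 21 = (k + 3)*(k + 7)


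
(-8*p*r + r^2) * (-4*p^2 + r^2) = 32*p^3*r - 4*p^2*r^2 - 8*p*r^3 + r^4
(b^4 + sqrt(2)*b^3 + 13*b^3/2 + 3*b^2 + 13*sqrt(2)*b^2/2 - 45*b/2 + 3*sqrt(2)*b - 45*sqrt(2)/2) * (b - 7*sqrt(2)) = b^5 - 6*sqrt(2)*b^4 + 13*b^4/2 - 39*sqrt(2)*b^3 - 11*b^3 - 227*b^2/2 - 18*sqrt(2)*b^2 - 42*b + 135*sqrt(2)*b + 315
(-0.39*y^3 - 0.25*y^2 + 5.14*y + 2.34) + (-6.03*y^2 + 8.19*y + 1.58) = -0.39*y^3 - 6.28*y^2 + 13.33*y + 3.92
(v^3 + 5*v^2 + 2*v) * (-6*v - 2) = -6*v^4 - 32*v^3 - 22*v^2 - 4*v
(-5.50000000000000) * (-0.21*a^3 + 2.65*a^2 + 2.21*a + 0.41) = 1.155*a^3 - 14.575*a^2 - 12.155*a - 2.255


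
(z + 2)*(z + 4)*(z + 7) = z^3 + 13*z^2 + 50*z + 56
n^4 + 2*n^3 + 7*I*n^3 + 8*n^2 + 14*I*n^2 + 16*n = n*(n + 2)*(n - I)*(n + 8*I)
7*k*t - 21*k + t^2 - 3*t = (7*k + t)*(t - 3)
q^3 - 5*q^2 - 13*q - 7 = (q - 7)*(q + 1)^2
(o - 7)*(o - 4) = o^2 - 11*o + 28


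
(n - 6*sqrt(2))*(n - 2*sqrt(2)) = n^2 - 8*sqrt(2)*n + 24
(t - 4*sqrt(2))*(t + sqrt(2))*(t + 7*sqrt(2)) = t^3 + 4*sqrt(2)*t^2 - 50*t - 56*sqrt(2)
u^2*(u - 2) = u^3 - 2*u^2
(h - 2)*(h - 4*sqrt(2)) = h^2 - 4*sqrt(2)*h - 2*h + 8*sqrt(2)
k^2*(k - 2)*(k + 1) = k^4 - k^3 - 2*k^2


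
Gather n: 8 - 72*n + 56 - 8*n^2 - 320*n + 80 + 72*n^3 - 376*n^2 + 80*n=72*n^3 - 384*n^2 - 312*n + 144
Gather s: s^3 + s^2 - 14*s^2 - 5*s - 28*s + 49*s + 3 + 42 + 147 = s^3 - 13*s^2 + 16*s + 192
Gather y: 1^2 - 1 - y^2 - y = -y^2 - y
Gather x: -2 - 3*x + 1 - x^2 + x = -x^2 - 2*x - 1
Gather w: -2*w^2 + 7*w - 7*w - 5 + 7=2 - 2*w^2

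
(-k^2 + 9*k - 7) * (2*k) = -2*k^3 + 18*k^2 - 14*k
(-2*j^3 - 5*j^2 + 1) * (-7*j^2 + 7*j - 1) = 14*j^5 + 21*j^4 - 33*j^3 - 2*j^2 + 7*j - 1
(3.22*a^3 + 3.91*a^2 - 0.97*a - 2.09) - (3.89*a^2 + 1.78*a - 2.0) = 3.22*a^3 + 0.02*a^2 - 2.75*a - 0.0899999999999999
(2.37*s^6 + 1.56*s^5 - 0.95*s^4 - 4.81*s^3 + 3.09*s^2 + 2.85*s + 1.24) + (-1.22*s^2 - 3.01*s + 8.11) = 2.37*s^6 + 1.56*s^5 - 0.95*s^4 - 4.81*s^3 + 1.87*s^2 - 0.16*s + 9.35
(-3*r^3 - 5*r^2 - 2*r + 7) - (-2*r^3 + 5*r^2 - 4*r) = -r^3 - 10*r^2 + 2*r + 7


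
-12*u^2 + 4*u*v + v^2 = (-2*u + v)*(6*u + v)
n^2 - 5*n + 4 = (n - 4)*(n - 1)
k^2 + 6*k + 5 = (k + 1)*(k + 5)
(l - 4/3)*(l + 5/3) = l^2 + l/3 - 20/9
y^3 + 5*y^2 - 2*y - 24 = (y - 2)*(y + 3)*(y + 4)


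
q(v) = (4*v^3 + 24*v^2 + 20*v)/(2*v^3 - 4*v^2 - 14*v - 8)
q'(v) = (-6*v^2 + 8*v + 14)*(4*v^3 + 24*v^2 + 20*v)/(2*v^3 - 4*v^2 - 14*v - 8)^2 + (12*v^2 + 48*v + 20)/(2*v^3 - 4*v^2 - 14*v - 8)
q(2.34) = -6.20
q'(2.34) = -5.37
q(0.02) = -0.05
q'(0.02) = -2.45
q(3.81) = -73.46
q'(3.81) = -398.96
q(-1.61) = -3.19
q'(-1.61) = -4.76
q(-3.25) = -0.70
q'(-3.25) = -0.59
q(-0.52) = 2.15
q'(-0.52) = -7.65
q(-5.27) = 0.07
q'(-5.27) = -0.26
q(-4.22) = -0.25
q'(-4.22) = -0.37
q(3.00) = -12.00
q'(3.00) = -14.50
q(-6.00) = 0.24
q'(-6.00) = -0.21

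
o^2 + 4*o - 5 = (o - 1)*(o + 5)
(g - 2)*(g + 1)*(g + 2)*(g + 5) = g^4 + 6*g^3 + g^2 - 24*g - 20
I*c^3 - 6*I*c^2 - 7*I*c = c*(c - 7)*(I*c + I)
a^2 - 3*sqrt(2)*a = a*(a - 3*sqrt(2))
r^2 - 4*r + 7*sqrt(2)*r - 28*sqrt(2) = (r - 4)*(r + 7*sqrt(2))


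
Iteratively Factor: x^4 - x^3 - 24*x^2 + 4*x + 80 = (x + 2)*(x^3 - 3*x^2 - 18*x + 40) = (x - 2)*(x + 2)*(x^2 - x - 20) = (x - 5)*(x - 2)*(x + 2)*(x + 4)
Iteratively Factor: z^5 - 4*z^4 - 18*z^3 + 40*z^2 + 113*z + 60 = (z + 1)*(z^4 - 5*z^3 - 13*z^2 + 53*z + 60) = (z - 4)*(z + 1)*(z^3 - z^2 - 17*z - 15) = (z - 4)*(z + 1)^2*(z^2 - 2*z - 15) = (z - 4)*(z + 1)^2*(z + 3)*(z - 5)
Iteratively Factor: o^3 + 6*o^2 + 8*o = (o + 2)*(o^2 + 4*o) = o*(o + 2)*(o + 4)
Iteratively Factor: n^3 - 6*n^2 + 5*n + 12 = (n + 1)*(n^2 - 7*n + 12) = (n - 4)*(n + 1)*(n - 3)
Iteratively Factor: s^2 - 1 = (s - 1)*(s + 1)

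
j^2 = j^2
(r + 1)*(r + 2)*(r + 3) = r^3 + 6*r^2 + 11*r + 6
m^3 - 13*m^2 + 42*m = m*(m - 7)*(m - 6)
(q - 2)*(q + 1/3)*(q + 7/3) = q^3 + 2*q^2/3 - 41*q/9 - 14/9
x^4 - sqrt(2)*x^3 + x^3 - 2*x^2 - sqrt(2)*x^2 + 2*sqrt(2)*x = x*(x - 1)*(x + 2)*(x - sqrt(2))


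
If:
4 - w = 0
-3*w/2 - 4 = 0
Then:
No Solution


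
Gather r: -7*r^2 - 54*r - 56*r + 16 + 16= -7*r^2 - 110*r + 32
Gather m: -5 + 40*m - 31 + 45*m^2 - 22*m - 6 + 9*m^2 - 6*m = 54*m^2 + 12*m - 42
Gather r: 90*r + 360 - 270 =90*r + 90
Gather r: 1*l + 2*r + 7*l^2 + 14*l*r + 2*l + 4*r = 7*l^2 + 3*l + r*(14*l + 6)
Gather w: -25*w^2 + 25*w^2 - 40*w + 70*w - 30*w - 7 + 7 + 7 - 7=0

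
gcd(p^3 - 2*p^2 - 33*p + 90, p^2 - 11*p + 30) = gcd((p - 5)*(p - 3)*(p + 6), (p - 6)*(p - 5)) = p - 5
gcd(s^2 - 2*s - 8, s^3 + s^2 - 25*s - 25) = 1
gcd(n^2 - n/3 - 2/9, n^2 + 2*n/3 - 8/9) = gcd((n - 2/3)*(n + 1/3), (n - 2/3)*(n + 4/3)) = n - 2/3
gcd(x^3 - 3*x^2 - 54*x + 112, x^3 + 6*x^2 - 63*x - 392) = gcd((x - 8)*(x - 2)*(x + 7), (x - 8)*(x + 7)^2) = x^2 - x - 56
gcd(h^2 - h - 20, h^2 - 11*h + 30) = h - 5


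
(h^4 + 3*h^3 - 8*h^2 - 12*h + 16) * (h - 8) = h^5 - 5*h^4 - 32*h^3 + 52*h^2 + 112*h - 128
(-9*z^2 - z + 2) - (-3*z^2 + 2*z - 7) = -6*z^2 - 3*z + 9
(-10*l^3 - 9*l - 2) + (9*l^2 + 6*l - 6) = -10*l^3 + 9*l^2 - 3*l - 8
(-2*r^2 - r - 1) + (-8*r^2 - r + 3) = -10*r^2 - 2*r + 2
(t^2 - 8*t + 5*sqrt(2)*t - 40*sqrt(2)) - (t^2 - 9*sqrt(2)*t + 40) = -8*t + 14*sqrt(2)*t - 40*sqrt(2) - 40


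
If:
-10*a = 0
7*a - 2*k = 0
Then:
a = 0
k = 0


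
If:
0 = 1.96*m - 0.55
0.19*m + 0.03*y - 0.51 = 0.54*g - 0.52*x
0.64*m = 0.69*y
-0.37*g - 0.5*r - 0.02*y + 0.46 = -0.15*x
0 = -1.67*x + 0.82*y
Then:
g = -0.71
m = 0.28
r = 1.47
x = 0.13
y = 0.26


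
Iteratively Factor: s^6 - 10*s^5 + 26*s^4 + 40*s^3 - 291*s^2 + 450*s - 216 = (s - 4)*(s^5 - 6*s^4 + 2*s^3 + 48*s^2 - 99*s + 54) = (s - 4)*(s - 1)*(s^4 - 5*s^3 - 3*s^2 + 45*s - 54) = (s - 4)*(s - 3)*(s - 1)*(s^3 - 2*s^2 - 9*s + 18) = (s - 4)*(s - 3)*(s - 2)*(s - 1)*(s^2 - 9) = (s - 4)*(s - 3)*(s - 2)*(s - 1)*(s + 3)*(s - 3)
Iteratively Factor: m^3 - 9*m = (m)*(m^2 - 9) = m*(m - 3)*(m + 3)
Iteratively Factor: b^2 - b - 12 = (b + 3)*(b - 4)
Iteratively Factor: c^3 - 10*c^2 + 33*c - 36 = (c - 4)*(c^2 - 6*c + 9) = (c - 4)*(c - 3)*(c - 3)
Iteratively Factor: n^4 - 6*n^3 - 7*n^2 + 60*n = (n)*(n^3 - 6*n^2 - 7*n + 60) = n*(n - 4)*(n^2 - 2*n - 15) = n*(n - 4)*(n + 3)*(n - 5)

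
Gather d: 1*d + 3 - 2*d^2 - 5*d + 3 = -2*d^2 - 4*d + 6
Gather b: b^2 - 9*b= b^2 - 9*b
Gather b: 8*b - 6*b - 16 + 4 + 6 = 2*b - 6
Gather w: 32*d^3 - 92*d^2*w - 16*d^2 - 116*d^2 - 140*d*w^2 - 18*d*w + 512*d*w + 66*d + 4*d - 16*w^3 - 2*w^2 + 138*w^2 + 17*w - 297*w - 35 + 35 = 32*d^3 - 132*d^2 + 70*d - 16*w^3 + w^2*(136 - 140*d) + w*(-92*d^2 + 494*d - 280)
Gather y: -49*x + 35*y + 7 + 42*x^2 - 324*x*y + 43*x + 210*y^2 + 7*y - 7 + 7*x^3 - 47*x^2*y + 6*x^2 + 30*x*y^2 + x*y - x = 7*x^3 + 48*x^2 - 7*x + y^2*(30*x + 210) + y*(-47*x^2 - 323*x + 42)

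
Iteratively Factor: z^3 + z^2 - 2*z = (z)*(z^2 + z - 2) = z*(z + 2)*(z - 1)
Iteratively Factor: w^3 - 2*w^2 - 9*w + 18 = (w + 3)*(w^2 - 5*w + 6) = (w - 3)*(w + 3)*(w - 2)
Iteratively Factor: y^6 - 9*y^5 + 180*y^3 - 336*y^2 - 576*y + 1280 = (y + 4)*(y^5 - 13*y^4 + 52*y^3 - 28*y^2 - 224*y + 320) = (y - 5)*(y + 4)*(y^4 - 8*y^3 + 12*y^2 + 32*y - 64) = (y - 5)*(y + 2)*(y + 4)*(y^3 - 10*y^2 + 32*y - 32) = (y - 5)*(y - 4)*(y + 2)*(y + 4)*(y^2 - 6*y + 8) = (y - 5)*(y - 4)*(y - 2)*(y + 2)*(y + 4)*(y - 4)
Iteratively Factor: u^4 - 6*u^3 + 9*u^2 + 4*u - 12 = (u - 2)*(u^3 - 4*u^2 + u + 6) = (u - 3)*(u - 2)*(u^2 - u - 2) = (u - 3)*(u - 2)*(u + 1)*(u - 2)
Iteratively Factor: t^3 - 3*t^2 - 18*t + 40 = (t - 5)*(t^2 + 2*t - 8) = (t - 5)*(t + 4)*(t - 2)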